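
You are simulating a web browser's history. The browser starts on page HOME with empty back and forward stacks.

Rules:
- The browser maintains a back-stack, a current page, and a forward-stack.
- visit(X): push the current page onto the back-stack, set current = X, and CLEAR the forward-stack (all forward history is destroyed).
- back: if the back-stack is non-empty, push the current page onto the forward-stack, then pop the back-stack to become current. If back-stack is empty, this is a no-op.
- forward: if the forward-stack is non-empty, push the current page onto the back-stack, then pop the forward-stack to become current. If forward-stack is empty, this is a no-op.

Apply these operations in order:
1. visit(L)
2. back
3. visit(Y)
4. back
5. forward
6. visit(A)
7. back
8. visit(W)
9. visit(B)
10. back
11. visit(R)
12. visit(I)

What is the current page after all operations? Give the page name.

Answer: I

Derivation:
After 1 (visit(L)): cur=L back=1 fwd=0
After 2 (back): cur=HOME back=0 fwd=1
After 3 (visit(Y)): cur=Y back=1 fwd=0
After 4 (back): cur=HOME back=0 fwd=1
After 5 (forward): cur=Y back=1 fwd=0
After 6 (visit(A)): cur=A back=2 fwd=0
After 7 (back): cur=Y back=1 fwd=1
After 8 (visit(W)): cur=W back=2 fwd=0
After 9 (visit(B)): cur=B back=3 fwd=0
After 10 (back): cur=W back=2 fwd=1
After 11 (visit(R)): cur=R back=3 fwd=0
After 12 (visit(I)): cur=I back=4 fwd=0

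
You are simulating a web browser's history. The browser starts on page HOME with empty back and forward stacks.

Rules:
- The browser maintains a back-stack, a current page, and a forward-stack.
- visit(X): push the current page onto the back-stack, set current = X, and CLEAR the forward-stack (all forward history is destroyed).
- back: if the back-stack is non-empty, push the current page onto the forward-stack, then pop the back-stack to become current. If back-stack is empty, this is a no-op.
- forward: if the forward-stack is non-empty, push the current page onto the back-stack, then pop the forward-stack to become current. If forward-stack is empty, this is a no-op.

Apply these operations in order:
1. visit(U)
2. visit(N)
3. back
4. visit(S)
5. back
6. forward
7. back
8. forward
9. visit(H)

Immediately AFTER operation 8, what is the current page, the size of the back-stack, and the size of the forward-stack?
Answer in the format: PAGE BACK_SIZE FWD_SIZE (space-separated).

After 1 (visit(U)): cur=U back=1 fwd=0
After 2 (visit(N)): cur=N back=2 fwd=0
After 3 (back): cur=U back=1 fwd=1
After 4 (visit(S)): cur=S back=2 fwd=0
After 5 (back): cur=U back=1 fwd=1
After 6 (forward): cur=S back=2 fwd=0
After 7 (back): cur=U back=1 fwd=1
After 8 (forward): cur=S back=2 fwd=0

S 2 0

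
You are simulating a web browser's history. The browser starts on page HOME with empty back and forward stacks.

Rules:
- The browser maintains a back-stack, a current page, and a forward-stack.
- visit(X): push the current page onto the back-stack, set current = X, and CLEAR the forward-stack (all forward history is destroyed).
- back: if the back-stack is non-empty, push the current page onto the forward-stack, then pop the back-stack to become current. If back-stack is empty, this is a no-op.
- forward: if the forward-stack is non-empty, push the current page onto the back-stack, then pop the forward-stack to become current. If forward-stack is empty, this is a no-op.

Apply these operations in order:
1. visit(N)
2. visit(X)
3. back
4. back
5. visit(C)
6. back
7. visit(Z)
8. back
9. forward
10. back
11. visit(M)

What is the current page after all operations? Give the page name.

Answer: M

Derivation:
After 1 (visit(N)): cur=N back=1 fwd=0
After 2 (visit(X)): cur=X back=2 fwd=0
After 3 (back): cur=N back=1 fwd=1
After 4 (back): cur=HOME back=0 fwd=2
After 5 (visit(C)): cur=C back=1 fwd=0
After 6 (back): cur=HOME back=0 fwd=1
After 7 (visit(Z)): cur=Z back=1 fwd=0
After 8 (back): cur=HOME back=0 fwd=1
After 9 (forward): cur=Z back=1 fwd=0
After 10 (back): cur=HOME back=0 fwd=1
After 11 (visit(M)): cur=M back=1 fwd=0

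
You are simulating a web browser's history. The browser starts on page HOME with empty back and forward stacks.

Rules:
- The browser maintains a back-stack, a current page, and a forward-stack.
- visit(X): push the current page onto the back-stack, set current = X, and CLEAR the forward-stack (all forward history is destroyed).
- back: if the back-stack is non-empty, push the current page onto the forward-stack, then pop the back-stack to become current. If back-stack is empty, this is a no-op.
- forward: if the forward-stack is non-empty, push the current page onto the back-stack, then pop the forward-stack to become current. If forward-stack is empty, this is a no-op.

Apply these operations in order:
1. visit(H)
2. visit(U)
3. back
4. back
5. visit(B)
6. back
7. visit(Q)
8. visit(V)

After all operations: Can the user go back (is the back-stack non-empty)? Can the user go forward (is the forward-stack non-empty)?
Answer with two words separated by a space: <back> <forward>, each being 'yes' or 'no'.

After 1 (visit(H)): cur=H back=1 fwd=0
After 2 (visit(U)): cur=U back=2 fwd=0
After 3 (back): cur=H back=1 fwd=1
After 4 (back): cur=HOME back=0 fwd=2
After 5 (visit(B)): cur=B back=1 fwd=0
After 6 (back): cur=HOME back=0 fwd=1
After 7 (visit(Q)): cur=Q back=1 fwd=0
After 8 (visit(V)): cur=V back=2 fwd=0

Answer: yes no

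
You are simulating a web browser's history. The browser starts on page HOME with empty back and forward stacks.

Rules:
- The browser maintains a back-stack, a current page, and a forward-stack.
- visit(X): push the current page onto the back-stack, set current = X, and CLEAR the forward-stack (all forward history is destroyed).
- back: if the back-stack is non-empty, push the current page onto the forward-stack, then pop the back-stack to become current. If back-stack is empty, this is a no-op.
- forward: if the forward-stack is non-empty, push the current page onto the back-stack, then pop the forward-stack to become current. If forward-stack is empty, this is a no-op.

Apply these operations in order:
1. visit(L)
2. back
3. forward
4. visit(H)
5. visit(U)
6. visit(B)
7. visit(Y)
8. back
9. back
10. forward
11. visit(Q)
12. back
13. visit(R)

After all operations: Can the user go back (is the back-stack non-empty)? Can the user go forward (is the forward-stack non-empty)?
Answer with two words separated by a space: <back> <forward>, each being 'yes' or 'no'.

Answer: yes no

Derivation:
After 1 (visit(L)): cur=L back=1 fwd=0
After 2 (back): cur=HOME back=0 fwd=1
After 3 (forward): cur=L back=1 fwd=0
After 4 (visit(H)): cur=H back=2 fwd=0
After 5 (visit(U)): cur=U back=3 fwd=0
After 6 (visit(B)): cur=B back=4 fwd=0
After 7 (visit(Y)): cur=Y back=5 fwd=0
After 8 (back): cur=B back=4 fwd=1
After 9 (back): cur=U back=3 fwd=2
After 10 (forward): cur=B back=4 fwd=1
After 11 (visit(Q)): cur=Q back=5 fwd=0
After 12 (back): cur=B back=4 fwd=1
After 13 (visit(R)): cur=R back=5 fwd=0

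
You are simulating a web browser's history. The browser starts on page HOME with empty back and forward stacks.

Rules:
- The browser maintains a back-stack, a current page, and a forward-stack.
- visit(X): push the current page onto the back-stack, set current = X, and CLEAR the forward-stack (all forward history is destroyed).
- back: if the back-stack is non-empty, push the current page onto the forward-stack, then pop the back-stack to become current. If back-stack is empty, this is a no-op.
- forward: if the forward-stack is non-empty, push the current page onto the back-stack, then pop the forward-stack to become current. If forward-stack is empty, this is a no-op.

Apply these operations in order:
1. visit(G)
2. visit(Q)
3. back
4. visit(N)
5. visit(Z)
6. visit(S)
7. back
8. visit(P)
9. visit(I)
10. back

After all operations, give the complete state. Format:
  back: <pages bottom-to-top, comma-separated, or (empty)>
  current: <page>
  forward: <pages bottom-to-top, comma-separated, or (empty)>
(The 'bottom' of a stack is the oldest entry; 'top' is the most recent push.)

Answer: back: HOME,G,N,Z
current: P
forward: I

Derivation:
After 1 (visit(G)): cur=G back=1 fwd=0
After 2 (visit(Q)): cur=Q back=2 fwd=0
After 3 (back): cur=G back=1 fwd=1
After 4 (visit(N)): cur=N back=2 fwd=0
After 5 (visit(Z)): cur=Z back=3 fwd=0
After 6 (visit(S)): cur=S back=4 fwd=0
After 7 (back): cur=Z back=3 fwd=1
After 8 (visit(P)): cur=P back=4 fwd=0
After 9 (visit(I)): cur=I back=5 fwd=0
After 10 (back): cur=P back=4 fwd=1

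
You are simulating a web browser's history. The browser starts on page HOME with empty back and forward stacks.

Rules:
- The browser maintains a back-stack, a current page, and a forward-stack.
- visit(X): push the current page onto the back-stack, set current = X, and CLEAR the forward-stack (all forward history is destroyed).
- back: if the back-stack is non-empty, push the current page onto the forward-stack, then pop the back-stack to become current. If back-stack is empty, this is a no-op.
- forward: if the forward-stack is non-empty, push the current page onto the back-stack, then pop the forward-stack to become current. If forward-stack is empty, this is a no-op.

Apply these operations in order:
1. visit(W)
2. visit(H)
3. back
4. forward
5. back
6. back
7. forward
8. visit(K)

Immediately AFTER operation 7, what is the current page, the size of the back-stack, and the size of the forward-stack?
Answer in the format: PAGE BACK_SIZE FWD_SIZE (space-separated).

After 1 (visit(W)): cur=W back=1 fwd=0
After 2 (visit(H)): cur=H back=2 fwd=0
After 3 (back): cur=W back=1 fwd=1
After 4 (forward): cur=H back=2 fwd=0
After 5 (back): cur=W back=1 fwd=1
After 6 (back): cur=HOME back=0 fwd=2
After 7 (forward): cur=W back=1 fwd=1

W 1 1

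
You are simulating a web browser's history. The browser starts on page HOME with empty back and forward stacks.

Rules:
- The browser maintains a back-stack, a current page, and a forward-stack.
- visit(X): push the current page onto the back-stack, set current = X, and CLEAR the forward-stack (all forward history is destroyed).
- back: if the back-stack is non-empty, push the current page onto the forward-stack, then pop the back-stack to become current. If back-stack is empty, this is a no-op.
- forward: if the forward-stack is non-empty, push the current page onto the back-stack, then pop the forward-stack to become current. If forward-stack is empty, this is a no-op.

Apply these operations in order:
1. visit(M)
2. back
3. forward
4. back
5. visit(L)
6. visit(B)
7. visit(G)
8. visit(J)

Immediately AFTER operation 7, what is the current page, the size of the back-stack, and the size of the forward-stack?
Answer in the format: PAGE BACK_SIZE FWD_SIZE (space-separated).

After 1 (visit(M)): cur=M back=1 fwd=0
After 2 (back): cur=HOME back=0 fwd=1
After 3 (forward): cur=M back=1 fwd=0
After 4 (back): cur=HOME back=0 fwd=1
After 5 (visit(L)): cur=L back=1 fwd=0
After 6 (visit(B)): cur=B back=2 fwd=0
After 7 (visit(G)): cur=G back=3 fwd=0

G 3 0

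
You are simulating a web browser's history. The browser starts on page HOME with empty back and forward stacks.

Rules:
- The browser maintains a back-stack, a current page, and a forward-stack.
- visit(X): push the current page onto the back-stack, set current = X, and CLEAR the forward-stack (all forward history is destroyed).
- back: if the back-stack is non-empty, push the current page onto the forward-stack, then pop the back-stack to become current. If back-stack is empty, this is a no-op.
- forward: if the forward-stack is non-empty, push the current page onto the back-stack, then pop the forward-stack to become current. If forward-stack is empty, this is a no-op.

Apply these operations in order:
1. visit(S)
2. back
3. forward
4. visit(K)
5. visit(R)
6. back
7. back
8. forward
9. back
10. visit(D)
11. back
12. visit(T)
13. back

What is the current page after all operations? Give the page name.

After 1 (visit(S)): cur=S back=1 fwd=0
After 2 (back): cur=HOME back=0 fwd=1
After 3 (forward): cur=S back=1 fwd=0
After 4 (visit(K)): cur=K back=2 fwd=0
After 5 (visit(R)): cur=R back=3 fwd=0
After 6 (back): cur=K back=2 fwd=1
After 7 (back): cur=S back=1 fwd=2
After 8 (forward): cur=K back=2 fwd=1
After 9 (back): cur=S back=1 fwd=2
After 10 (visit(D)): cur=D back=2 fwd=0
After 11 (back): cur=S back=1 fwd=1
After 12 (visit(T)): cur=T back=2 fwd=0
After 13 (back): cur=S back=1 fwd=1

Answer: S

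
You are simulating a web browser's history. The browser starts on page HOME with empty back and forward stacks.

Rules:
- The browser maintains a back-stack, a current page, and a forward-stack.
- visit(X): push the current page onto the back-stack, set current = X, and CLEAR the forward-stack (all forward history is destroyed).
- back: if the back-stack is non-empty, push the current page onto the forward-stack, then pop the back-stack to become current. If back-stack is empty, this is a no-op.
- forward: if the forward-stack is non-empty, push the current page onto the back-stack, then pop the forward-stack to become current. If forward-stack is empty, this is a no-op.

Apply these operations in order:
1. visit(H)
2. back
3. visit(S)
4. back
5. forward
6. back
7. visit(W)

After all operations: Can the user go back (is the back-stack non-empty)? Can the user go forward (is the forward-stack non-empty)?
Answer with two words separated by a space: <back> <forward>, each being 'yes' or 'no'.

Answer: yes no

Derivation:
After 1 (visit(H)): cur=H back=1 fwd=0
After 2 (back): cur=HOME back=0 fwd=1
After 3 (visit(S)): cur=S back=1 fwd=0
After 4 (back): cur=HOME back=0 fwd=1
After 5 (forward): cur=S back=1 fwd=0
After 6 (back): cur=HOME back=0 fwd=1
After 7 (visit(W)): cur=W back=1 fwd=0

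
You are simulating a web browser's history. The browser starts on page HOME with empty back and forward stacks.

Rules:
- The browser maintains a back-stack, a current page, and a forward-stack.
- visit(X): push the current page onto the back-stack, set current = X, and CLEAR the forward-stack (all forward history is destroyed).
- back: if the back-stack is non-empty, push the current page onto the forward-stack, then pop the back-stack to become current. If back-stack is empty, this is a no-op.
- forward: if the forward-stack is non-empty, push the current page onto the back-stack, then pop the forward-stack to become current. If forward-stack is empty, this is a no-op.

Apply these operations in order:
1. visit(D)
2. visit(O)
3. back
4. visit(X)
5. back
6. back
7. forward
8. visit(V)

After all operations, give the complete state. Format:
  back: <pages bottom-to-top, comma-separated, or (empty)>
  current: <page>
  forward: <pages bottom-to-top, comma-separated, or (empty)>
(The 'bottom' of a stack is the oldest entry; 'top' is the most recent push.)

Answer: back: HOME,D
current: V
forward: (empty)

Derivation:
After 1 (visit(D)): cur=D back=1 fwd=0
After 2 (visit(O)): cur=O back=2 fwd=0
After 3 (back): cur=D back=1 fwd=1
After 4 (visit(X)): cur=X back=2 fwd=0
After 5 (back): cur=D back=1 fwd=1
After 6 (back): cur=HOME back=0 fwd=2
After 7 (forward): cur=D back=1 fwd=1
After 8 (visit(V)): cur=V back=2 fwd=0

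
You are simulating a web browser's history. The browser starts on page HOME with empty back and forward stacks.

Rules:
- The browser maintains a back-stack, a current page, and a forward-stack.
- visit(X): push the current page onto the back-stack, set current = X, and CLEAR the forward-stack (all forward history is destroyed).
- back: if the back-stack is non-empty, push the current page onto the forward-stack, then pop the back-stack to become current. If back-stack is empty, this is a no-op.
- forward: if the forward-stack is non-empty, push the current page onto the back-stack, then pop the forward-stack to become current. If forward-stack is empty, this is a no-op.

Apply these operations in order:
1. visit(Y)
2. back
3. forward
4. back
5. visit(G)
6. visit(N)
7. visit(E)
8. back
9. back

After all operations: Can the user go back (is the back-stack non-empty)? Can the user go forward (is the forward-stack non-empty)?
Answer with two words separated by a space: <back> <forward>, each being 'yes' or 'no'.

After 1 (visit(Y)): cur=Y back=1 fwd=0
After 2 (back): cur=HOME back=0 fwd=1
After 3 (forward): cur=Y back=1 fwd=0
After 4 (back): cur=HOME back=0 fwd=1
After 5 (visit(G)): cur=G back=1 fwd=0
After 6 (visit(N)): cur=N back=2 fwd=0
After 7 (visit(E)): cur=E back=3 fwd=0
After 8 (back): cur=N back=2 fwd=1
After 9 (back): cur=G back=1 fwd=2

Answer: yes yes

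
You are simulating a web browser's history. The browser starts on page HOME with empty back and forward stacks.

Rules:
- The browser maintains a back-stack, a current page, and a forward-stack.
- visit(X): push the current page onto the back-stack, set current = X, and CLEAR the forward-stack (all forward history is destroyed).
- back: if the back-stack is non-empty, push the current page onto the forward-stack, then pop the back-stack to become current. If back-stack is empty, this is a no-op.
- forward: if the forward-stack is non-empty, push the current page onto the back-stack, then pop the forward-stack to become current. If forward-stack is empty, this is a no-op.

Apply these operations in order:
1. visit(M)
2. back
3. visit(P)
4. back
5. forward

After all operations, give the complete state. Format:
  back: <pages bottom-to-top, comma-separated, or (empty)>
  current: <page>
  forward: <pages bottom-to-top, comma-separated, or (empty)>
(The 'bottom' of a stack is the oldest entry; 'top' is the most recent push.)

After 1 (visit(M)): cur=M back=1 fwd=0
After 2 (back): cur=HOME back=0 fwd=1
After 3 (visit(P)): cur=P back=1 fwd=0
After 4 (back): cur=HOME back=0 fwd=1
After 5 (forward): cur=P back=1 fwd=0

Answer: back: HOME
current: P
forward: (empty)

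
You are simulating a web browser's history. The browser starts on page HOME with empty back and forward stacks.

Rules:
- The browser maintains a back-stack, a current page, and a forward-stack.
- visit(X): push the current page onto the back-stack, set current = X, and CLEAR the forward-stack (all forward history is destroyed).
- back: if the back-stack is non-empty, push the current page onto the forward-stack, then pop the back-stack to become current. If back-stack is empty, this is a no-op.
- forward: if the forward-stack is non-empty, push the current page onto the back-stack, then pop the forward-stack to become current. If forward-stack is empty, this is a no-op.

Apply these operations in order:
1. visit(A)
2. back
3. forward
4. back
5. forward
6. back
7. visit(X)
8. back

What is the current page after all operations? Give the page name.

After 1 (visit(A)): cur=A back=1 fwd=0
After 2 (back): cur=HOME back=0 fwd=1
After 3 (forward): cur=A back=1 fwd=0
After 4 (back): cur=HOME back=0 fwd=1
After 5 (forward): cur=A back=1 fwd=0
After 6 (back): cur=HOME back=0 fwd=1
After 7 (visit(X)): cur=X back=1 fwd=0
After 8 (back): cur=HOME back=0 fwd=1

Answer: HOME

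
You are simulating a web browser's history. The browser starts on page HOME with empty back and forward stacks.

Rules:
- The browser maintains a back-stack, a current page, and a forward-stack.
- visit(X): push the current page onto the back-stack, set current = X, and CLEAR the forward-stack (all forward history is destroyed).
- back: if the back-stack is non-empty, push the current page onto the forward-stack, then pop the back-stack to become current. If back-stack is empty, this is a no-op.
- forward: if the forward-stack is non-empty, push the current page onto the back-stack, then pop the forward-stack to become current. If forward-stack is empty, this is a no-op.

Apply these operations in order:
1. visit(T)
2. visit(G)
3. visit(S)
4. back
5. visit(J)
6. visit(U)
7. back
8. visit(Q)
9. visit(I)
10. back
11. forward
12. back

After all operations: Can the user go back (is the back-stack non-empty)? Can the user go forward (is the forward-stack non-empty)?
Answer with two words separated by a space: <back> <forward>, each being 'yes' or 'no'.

After 1 (visit(T)): cur=T back=1 fwd=0
After 2 (visit(G)): cur=G back=2 fwd=0
After 3 (visit(S)): cur=S back=3 fwd=0
After 4 (back): cur=G back=2 fwd=1
After 5 (visit(J)): cur=J back=3 fwd=0
After 6 (visit(U)): cur=U back=4 fwd=0
After 7 (back): cur=J back=3 fwd=1
After 8 (visit(Q)): cur=Q back=4 fwd=0
After 9 (visit(I)): cur=I back=5 fwd=0
After 10 (back): cur=Q back=4 fwd=1
After 11 (forward): cur=I back=5 fwd=0
After 12 (back): cur=Q back=4 fwd=1

Answer: yes yes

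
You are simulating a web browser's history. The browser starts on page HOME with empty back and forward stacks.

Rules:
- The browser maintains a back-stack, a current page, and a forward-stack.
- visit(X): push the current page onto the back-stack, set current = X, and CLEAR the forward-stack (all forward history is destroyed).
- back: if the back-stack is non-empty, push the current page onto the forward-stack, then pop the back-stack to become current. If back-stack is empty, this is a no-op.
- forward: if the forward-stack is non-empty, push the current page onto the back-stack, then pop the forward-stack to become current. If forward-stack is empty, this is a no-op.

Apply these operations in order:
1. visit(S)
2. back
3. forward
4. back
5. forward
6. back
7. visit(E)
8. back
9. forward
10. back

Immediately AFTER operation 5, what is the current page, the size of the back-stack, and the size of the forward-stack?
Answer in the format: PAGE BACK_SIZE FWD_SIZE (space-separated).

After 1 (visit(S)): cur=S back=1 fwd=0
After 2 (back): cur=HOME back=0 fwd=1
After 3 (forward): cur=S back=1 fwd=0
After 4 (back): cur=HOME back=0 fwd=1
After 5 (forward): cur=S back=1 fwd=0

S 1 0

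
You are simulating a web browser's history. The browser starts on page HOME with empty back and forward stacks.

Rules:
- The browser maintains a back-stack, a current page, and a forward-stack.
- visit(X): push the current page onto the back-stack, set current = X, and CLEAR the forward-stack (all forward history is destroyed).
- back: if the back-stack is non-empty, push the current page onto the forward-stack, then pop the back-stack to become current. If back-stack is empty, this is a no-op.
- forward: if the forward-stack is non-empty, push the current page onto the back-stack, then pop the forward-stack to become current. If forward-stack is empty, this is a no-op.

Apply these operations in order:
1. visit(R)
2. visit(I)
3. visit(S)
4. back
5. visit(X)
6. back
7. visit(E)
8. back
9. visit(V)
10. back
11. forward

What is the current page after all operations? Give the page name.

After 1 (visit(R)): cur=R back=1 fwd=0
After 2 (visit(I)): cur=I back=2 fwd=0
After 3 (visit(S)): cur=S back=3 fwd=0
After 4 (back): cur=I back=2 fwd=1
After 5 (visit(X)): cur=X back=3 fwd=0
After 6 (back): cur=I back=2 fwd=1
After 7 (visit(E)): cur=E back=3 fwd=0
After 8 (back): cur=I back=2 fwd=1
After 9 (visit(V)): cur=V back=3 fwd=0
After 10 (back): cur=I back=2 fwd=1
After 11 (forward): cur=V back=3 fwd=0

Answer: V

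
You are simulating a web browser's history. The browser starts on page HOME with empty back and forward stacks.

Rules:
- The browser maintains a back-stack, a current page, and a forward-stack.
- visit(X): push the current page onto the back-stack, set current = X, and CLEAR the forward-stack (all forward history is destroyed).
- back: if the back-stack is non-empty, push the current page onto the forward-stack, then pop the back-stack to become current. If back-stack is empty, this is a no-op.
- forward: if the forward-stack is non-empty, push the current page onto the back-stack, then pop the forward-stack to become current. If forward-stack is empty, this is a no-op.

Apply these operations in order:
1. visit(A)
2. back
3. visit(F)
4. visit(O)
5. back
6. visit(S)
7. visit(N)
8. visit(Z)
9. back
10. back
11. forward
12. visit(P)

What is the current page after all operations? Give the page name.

After 1 (visit(A)): cur=A back=1 fwd=0
After 2 (back): cur=HOME back=0 fwd=1
After 3 (visit(F)): cur=F back=1 fwd=0
After 4 (visit(O)): cur=O back=2 fwd=0
After 5 (back): cur=F back=1 fwd=1
After 6 (visit(S)): cur=S back=2 fwd=0
After 7 (visit(N)): cur=N back=3 fwd=0
After 8 (visit(Z)): cur=Z back=4 fwd=0
After 9 (back): cur=N back=3 fwd=1
After 10 (back): cur=S back=2 fwd=2
After 11 (forward): cur=N back=3 fwd=1
After 12 (visit(P)): cur=P back=4 fwd=0

Answer: P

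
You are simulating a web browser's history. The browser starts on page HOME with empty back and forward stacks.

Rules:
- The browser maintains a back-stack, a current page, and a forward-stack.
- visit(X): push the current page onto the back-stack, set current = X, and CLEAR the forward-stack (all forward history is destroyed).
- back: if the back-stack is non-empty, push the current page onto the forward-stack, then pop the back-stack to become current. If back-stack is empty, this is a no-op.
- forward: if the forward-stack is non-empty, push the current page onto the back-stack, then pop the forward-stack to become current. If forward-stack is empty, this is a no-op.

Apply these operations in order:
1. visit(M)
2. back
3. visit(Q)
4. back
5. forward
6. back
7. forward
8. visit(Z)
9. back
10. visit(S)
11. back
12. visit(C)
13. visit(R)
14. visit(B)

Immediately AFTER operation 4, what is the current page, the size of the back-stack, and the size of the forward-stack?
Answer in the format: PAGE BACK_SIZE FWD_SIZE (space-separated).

After 1 (visit(M)): cur=M back=1 fwd=0
After 2 (back): cur=HOME back=0 fwd=1
After 3 (visit(Q)): cur=Q back=1 fwd=0
After 4 (back): cur=HOME back=0 fwd=1

HOME 0 1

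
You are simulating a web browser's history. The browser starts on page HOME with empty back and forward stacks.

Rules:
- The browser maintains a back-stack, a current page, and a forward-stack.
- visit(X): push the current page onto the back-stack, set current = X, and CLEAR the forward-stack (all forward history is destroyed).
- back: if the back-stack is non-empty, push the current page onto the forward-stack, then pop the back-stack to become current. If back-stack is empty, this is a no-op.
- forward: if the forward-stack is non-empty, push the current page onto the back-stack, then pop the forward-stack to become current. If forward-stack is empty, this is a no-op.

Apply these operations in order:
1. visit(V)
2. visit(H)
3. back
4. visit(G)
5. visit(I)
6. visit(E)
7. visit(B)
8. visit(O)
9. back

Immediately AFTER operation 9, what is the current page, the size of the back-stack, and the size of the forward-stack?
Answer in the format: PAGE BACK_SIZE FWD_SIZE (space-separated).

After 1 (visit(V)): cur=V back=1 fwd=0
After 2 (visit(H)): cur=H back=2 fwd=0
After 3 (back): cur=V back=1 fwd=1
After 4 (visit(G)): cur=G back=2 fwd=0
After 5 (visit(I)): cur=I back=3 fwd=0
After 6 (visit(E)): cur=E back=4 fwd=0
After 7 (visit(B)): cur=B back=5 fwd=0
After 8 (visit(O)): cur=O back=6 fwd=0
After 9 (back): cur=B back=5 fwd=1

B 5 1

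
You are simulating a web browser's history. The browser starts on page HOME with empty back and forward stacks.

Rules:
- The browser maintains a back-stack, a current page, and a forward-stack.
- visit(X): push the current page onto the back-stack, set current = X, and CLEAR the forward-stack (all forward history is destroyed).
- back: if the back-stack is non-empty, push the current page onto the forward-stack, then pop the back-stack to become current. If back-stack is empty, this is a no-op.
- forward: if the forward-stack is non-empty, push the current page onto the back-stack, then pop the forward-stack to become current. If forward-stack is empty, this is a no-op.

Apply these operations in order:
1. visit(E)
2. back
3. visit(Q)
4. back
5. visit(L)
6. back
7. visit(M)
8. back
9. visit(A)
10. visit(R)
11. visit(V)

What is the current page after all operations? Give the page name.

After 1 (visit(E)): cur=E back=1 fwd=0
After 2 (back): cur=HOME back=0 fwd=1
After 3 (visit(Q)): cur=Q back=1 fwd=0
After 4 (back): cur=HOME back=0 fwd=1
After 5 (visit(L)): cur=L back=1 fwd=0
After 6 (back): cur=HOME back=0 fwd=1
After 7 (visit(M)): cur=M back=1 fwd=0
After 8 (back): cur=HOME back=0 fwd=1
After 9 (visit(A)): cur=A back=1 fwd=0
After 10 (visit(R)): cur=R back=2 fwd=0
After 11 (visit(V)): cur=V back=3 fwd=0

Answer: V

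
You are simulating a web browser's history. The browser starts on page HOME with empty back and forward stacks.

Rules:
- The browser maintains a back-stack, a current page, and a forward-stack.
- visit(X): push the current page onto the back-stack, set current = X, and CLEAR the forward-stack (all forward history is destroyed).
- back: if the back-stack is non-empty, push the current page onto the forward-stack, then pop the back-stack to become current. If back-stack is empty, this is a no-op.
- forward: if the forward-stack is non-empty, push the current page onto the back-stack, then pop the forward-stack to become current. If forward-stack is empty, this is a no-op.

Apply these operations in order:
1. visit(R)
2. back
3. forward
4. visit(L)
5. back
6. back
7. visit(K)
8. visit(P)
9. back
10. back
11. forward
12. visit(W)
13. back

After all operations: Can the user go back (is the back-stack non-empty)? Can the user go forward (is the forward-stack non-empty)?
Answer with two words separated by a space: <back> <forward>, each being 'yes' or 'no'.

Answer: yes yes

Derivation:
After 1 (visit(R)): cur=R back=1 fwd=0
After 2 (back): cur=HOME back=0 fwd=1
After 3 (forward): cur=R back=1 fwd=0
After 4 (visit(L)): cur=L back=2 fwd=0
After 5 (back): cur=R back=1 fwd=1
After 6 (back): cur=HOME back=0 fwd=2
After 7 (visit(K)): cur=K back=1 fwd=0
After 8 (visit(P)): cur=P back=2 fwd=0
After 9 (back): cur=K back=1 fwd=1
After 10 (back): cur=HOME back=0 fwd=2
After 11 (forward): cur=K back=1 fwd=1
After 12 (visit(W)): cur=W back=2 fwd=0
After 13 (back): cur=K back=1 fwd=1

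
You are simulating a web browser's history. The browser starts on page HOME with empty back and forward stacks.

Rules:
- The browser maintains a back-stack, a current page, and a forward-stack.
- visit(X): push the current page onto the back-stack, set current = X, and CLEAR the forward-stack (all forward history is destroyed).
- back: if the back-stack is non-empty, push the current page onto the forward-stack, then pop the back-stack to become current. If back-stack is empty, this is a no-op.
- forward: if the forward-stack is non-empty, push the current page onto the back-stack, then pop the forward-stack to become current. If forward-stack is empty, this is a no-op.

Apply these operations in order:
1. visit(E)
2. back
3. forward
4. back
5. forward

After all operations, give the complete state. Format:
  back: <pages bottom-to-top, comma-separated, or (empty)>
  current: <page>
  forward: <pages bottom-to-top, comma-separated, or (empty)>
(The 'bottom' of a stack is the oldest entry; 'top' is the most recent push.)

After 1 (visit(E)): cur=E back=1 fwd=0
After 2 (back): cur=HOME back=0 fwd=1
After 3 (forward): cur=E back=1 fwd=0
After 4 (back): cur=HOME back=0 fwd=1
After 5 (forward): cur=E back=1 fwd=0

Answer: back: HOME
current: E
forward: (empty)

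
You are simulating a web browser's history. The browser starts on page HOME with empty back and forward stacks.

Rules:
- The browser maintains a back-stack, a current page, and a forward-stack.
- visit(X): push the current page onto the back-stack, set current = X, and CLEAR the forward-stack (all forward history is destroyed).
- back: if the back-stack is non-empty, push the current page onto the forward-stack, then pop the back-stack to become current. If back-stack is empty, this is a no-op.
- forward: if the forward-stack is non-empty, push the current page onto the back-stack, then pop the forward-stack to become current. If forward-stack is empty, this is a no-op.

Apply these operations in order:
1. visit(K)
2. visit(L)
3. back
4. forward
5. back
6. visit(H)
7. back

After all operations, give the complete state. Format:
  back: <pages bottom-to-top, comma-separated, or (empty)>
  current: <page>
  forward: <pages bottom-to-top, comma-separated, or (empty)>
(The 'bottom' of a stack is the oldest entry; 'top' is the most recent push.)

After 1 (visit(K)): cur=K back=1 fwd=0
After 2 (visit(L)): cur=L back=2 fwd=0
After 3 (back): cur=K back=1 fwd=1
After 4 (forward): cur=L back=2 fwd=0
After 5 (back): cur=K back=1 fwd=1
After 6 (visit(H)): cur=H back=2 fwd=0
After 7 (back): cur=K back=1 fwd=1

Answer: back: HOME
current: K
forward: H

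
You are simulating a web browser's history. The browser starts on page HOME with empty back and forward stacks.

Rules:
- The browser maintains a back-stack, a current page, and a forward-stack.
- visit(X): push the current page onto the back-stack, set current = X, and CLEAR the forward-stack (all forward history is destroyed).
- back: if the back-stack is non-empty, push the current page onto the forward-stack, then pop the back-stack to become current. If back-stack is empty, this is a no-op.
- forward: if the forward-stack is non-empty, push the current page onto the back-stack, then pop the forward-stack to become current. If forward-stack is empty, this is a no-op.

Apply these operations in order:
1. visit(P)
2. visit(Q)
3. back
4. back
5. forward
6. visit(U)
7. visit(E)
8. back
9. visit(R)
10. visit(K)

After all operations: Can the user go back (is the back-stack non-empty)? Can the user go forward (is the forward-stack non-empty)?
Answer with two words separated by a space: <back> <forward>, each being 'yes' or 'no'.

Answer: yes no

Derivation:
After 1 (visit(P)): cur=P back=1 fwd=0
After 2 (visit(Q)): cur=Q back=2 fwd=0
After 3 (back): cur=P back=1 fwd=1
After 4 (back): cur=HOME back=0 fwd=2
After 5 (forward): cur=P back=1 fwd=1
After 6 (visit(U)): cur=U back=2 fwd=0
After 7 (visit(E)): cur=E back=3 fwd=0
After 8 (back): cur=U back=2 fwd=1
After 9 (visit(R)): cur=R back=3 fwd=0
After 10 (visit(K)): cur=K back=4 fwd=0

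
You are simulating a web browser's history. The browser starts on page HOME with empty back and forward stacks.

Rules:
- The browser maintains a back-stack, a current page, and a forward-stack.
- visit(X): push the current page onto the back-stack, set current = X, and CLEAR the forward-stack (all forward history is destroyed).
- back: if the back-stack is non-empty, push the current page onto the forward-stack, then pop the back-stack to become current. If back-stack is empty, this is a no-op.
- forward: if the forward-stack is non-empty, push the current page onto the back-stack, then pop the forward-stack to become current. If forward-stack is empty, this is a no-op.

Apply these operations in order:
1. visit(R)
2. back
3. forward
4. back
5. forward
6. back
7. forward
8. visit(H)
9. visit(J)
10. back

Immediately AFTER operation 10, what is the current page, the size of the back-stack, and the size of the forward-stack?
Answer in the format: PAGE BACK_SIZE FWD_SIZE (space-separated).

After 1 (visit(R)): cur=R back=1 fwd=0
After 2 (back): cur=HOME back=0 fwd=1
After 3 (forward): cur=R back=1 fwd=0
After 4 (back): cur=HOME back=0 fwd=1
After 5 (forward): cur=R back=1 fwd=0
After 6 (back): cur=HOME back=0 fwd=1
After 7 (forward): cur=R back=1 fwd=0
After 8 (visit(H)): cur=H back=2 fwd=0
After 9 (visit(J)): cur=J back=3 fwd=0
After 10 (back): cur=H back=2 fwd=1

H 2 1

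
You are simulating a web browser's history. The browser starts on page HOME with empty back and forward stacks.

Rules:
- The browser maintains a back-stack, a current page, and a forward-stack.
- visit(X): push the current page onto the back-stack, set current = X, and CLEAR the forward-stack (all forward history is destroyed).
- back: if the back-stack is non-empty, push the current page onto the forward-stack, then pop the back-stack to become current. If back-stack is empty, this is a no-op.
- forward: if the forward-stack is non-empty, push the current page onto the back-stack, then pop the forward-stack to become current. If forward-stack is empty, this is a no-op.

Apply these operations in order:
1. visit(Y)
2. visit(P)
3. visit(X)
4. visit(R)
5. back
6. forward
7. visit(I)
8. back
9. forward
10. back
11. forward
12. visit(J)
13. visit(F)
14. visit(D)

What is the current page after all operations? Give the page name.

Answer: D

Derivation:
After 1 (visit(Y)): cur=Y back=1 fwd=0
After 2 (visit(P)): cur=P back=2 fwd=0
After 3 (visit(X)): cur=X back=3 fwd=0
After 4 (visit(R)): cur=R back=4 fwd=0
After 5 (back): cur=X back=3 fwd=1
After 6 (forward): cur=R back=4 fwd=0
After 7 (visit(I)): cur=I back=5 fwd=0
After 8 (back): cur=R back=4 fwd=1
After 9 (forward): cur=I back=5 fwd=0
After 10 (back): cur=R back=4 fwd=1
After 11 (forward): cur=I back=5 fwd=0
After 12 (visit(J)): cur=J back=6 fwd=0
After 13 (visit(F)): cur=F back=7 fwd=0
After 14 (visit(D)): cur=D back=8 fwd=0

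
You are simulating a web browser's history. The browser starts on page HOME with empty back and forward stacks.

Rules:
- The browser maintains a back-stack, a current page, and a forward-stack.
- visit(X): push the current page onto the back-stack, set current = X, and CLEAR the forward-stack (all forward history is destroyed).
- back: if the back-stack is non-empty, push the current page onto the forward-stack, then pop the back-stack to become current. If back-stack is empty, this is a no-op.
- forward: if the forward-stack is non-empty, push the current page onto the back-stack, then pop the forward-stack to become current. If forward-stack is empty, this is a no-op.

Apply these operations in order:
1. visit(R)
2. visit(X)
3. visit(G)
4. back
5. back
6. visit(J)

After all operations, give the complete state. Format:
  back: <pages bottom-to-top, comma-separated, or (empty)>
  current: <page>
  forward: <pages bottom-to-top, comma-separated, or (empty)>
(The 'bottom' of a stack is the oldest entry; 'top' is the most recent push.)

Answer: back: HOME,R
current: J
forward: (empty)

Derivation:
After 1 (visit(R)): cur=R back=1 fwd=0
After 2 (visit(X)): cur=X back=2 fwd=0
After 3 (visit(G)): cur=G back=3 fwd=0
After 4 (back): cur=X back=2 fwd=1
After 5 (back): cur=R back=1 fwd=2
After 6 (visit(J)): cur=J back=2 fwd=0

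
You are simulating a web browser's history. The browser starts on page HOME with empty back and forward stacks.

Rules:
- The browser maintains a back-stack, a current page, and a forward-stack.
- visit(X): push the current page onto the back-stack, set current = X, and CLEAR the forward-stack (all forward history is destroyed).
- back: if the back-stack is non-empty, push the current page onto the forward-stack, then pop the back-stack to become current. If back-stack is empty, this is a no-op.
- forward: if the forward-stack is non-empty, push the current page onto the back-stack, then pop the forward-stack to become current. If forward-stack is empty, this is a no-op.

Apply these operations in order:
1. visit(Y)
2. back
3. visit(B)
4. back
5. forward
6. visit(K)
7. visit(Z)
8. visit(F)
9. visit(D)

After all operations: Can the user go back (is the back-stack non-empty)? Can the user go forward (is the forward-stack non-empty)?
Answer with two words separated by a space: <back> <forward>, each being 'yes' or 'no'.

Answer: yes no

Derivation:
After 1 (visit(Y)): cur=Y back=1 fwd=0
After 2 (back): cur=HOME back=0 fwd=1
After 3 (visit(B)): cur=B back=1 fwd=0
After 4 (back): cur=HOME back=0 fwd=1
After 5 (forward): cur=B back=1 fwd=0
After 6 (visit(K)): cur=K back=2 fwd=0
After 7 (visit(Z)): cur=Z back=3 fwd=0
After 8 (visit(F)): cur=F back=4 fwd=0
After 9 (visit(D)): cur=D back=5 fwd=0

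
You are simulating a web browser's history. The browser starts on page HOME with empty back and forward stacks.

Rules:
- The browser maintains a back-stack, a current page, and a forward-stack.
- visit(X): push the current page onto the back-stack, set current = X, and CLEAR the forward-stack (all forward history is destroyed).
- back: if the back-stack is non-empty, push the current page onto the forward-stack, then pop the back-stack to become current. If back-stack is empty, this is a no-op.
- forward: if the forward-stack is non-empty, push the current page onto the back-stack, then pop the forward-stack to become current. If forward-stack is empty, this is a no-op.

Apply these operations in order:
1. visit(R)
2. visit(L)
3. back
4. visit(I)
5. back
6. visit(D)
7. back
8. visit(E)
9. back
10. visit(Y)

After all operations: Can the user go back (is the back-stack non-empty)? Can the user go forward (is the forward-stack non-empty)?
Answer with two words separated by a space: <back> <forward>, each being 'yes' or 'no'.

After 1 (visit(R)): cur=R back=1 fwd=0
After 2 (visit(L)): cur=L back=2 fwd=0
After 3 (back): cur=R back=1 fwd=1
After 4 (visit(I)): cur=I back=2 fwd=0
After 5 (back): cur=R back=1 fwd=1
After 6 (visit(D)): cur=D back=2 fwd=0
After 7 (back): cur=R back=1 fwd=1
After 8 (visit(E)): cur=E back=2 fwd=0
After 9 (back): cur=R back=1 fwd=1
After 10 (visit(Y)): cur=Y back=2 fwd=0

Answer: yes no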